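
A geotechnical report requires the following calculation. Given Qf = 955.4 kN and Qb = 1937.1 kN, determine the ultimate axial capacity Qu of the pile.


Using Qu = Qf + Qb
Qu = 955.4 + 1937.1
Qu = 2892.5 kN


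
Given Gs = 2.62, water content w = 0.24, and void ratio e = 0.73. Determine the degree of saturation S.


Result: 0.8614

Derivation:
Using S = Gs * w / e
S = 2.62 * 0.24 / 0.73
S = 0.8614


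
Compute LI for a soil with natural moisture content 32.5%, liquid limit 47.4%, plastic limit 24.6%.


First compute the plasticity index:
PI = LL - PL = 47.4 - 24.6 = 22.8
Then compute the liquidity index:
LI = (w - PL) / PI
LI = (32.5 - 24.6) / 22.8
LI = 0.346


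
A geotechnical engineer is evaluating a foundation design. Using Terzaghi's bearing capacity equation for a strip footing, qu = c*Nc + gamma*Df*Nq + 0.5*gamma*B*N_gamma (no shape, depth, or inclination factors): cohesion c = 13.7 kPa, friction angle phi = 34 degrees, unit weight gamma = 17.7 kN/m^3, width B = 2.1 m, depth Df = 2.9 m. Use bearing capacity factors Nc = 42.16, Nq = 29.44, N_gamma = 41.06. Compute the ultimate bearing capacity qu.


Compute qu = c*Nc + gamma*Df*Nq + 0.5*gamma*B*N_gamma
Term 1: 13.7 * 42.16 = 577.592
Term 2: 17.7 * 2.9 * 29.44 = 1511.1552
Term 3: 0.5 * 17.7 * 2.1 * 41.06 = 763.1001
qu = 577.592 + 1511.1552 + 763.1001
qu = 2851.85 kPa


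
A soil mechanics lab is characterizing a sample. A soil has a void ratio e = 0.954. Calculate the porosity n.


Using the relation n = e / (1 + e)
n = 0.954 / (1 + 0.954)
n = 0.954 / 1.954
n = 0.4882


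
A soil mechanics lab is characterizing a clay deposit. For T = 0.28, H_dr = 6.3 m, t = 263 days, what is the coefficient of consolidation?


Result: 0.04226 m^2/day

Derivation:
Using cv = T * H_dr^2 / t
H_dr^2 = 6.3^2 = 39.69
cv = 0.28 * 39.69 / 263
cv = 0.04226 m^2/day


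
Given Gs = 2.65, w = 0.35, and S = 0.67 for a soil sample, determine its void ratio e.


Result: 1.3843

Derivation:
Using the relation e = Gs * w / S
e = 2.65 * 0.35 / 0.67
e = 1.3843


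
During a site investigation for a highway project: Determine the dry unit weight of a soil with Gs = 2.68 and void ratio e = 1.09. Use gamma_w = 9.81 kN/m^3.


Using gamma_d = Gs * gamma_w / (1 + e)
gamma_d = 2.68 * 9.81 / (1 + 1.09)
gamma_d = 2.68 * 9.81 / 2.09
gamma_d = 12.579 kN/m^3


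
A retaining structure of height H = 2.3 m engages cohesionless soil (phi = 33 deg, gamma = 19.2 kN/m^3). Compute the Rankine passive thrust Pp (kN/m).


Compute passive earth pressure coefficient:
Kp = tan^2(45 + phi/2) = tan^2(61.5) = 3.39212
Compute passive force:
Pp = 0.5 * Kp * gamma * H^2
Pp = 0.5 * 3.39212 * 19.2 * 2.3^2
Pp = 172.27 kN/m


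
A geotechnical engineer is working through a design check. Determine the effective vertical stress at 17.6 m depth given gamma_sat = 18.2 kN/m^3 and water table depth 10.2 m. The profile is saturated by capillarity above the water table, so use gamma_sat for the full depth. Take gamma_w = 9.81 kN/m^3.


Total stress = gamma_sat * depth
sigma = 18.2 * 17.6 = 320.32 kPa
Pore water pressure u = gamma_w * (depth - d_wt)
u = 9.81 * (17.6 - 10.2) = 72.594 kPa
Effective stress = sigma - u
sigma' = 320.32 - 72.594 = 247.73 kPa


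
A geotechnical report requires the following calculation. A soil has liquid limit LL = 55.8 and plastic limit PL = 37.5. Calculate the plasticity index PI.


Result: 18.3

Derivation:
Using PI = LL - PL
PI = 55.8 - 37.5
PI = 18.3


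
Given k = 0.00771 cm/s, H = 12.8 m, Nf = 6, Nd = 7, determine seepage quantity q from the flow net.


Convert k to m/s for unit consistency with H:
k = 0.00771 cm/s = 0.00771 / 100 m/s = 7.71e-05 m/s
Using q = k * H * Nf / Nd
Nf / Nd = 6 / 7 = 0.8571
q = 7.71e-05 * 12.8 * 0.8571
q = 0.0008459 m^3/s per m


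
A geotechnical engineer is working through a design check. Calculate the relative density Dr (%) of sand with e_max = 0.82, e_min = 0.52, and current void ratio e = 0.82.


Using Dr = (e_max - e) / (e_max - e_min) * 100
e_max - e = 0.82 - 0.82 = 0.0
e_max - e_min = 0.82 - 0.52 = 0.3
Dr = 0.0 / 0.3 * 100
Dr = 0.0 %


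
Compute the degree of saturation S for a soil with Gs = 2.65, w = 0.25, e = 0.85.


Result: 0.7794

Derivation:
Using S = Gs * w / e
S = 2.65 * 0.25 / 0.85
S = 0.7794


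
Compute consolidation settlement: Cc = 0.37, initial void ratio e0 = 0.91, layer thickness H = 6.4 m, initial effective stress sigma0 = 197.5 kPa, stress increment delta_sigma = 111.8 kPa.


Using Sc = Cc * H / (1 + e0) * log10((sigma0 + delta_sigma) / sigma0)
Stress ratio = (197.5 + 111.8) / 197.5 = 1.56608
log10(1.56608) = 0.194813
Cc * H / (1 + e0) = 0.37 * 6.4 / (1 + 0.91) = 1.23979
Sc = 1.23979 * 0.194813
Sc = 0.2415 m


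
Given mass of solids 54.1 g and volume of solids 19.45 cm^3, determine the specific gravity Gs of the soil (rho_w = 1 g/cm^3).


Result: 2.781

Derivation:
Using Gs = m_s / (V_s * rho_w)
Since rho_w = 1 g/cm^3:
Gs = 54.1 / 19.45
Gs = 2.781


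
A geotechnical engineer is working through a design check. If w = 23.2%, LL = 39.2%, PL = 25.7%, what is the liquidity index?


First compute the plasticity index:
PI = LL - PL = 39.2 - 25.7 = 13.5
Then compute the liquidity index:
LI = (w - PL) / PI
LI = (23.2 - 25.7) / 13.5
LI = -0.185


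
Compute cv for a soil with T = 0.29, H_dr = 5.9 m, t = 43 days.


Using cv = T * H_dr^2 / t
H_dr^2 = 5.9^2 = 34.81
cv = 0.29 * 34.81 / 43
cv = 0.23477 m^2/day


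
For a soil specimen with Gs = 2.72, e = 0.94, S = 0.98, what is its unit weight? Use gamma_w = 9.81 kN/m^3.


Result: 18.412 kN/m^3

Derivation:
Using gamma = gamma_w * (Gs + S*e) / (1 + e)
Numerator: Gs + S*e = 2.72 + 0.98*0.94 = 3.6412
Denominator: 1 + e = 1 + 0.94 = 1.94
gamma = 9.81 * 3.6412 / 1.94
gamma = 18.412 kN/m^3


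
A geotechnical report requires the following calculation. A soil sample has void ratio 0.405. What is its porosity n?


Result: 0.2883

Derivation:
Using the relation n = e / (1 + e)
n = 0.405 / (1 + 0.405)
n = 0.405 / 1.405
n = 0.2883


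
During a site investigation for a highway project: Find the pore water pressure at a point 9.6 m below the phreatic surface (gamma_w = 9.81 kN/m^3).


Using u = gamma_w * h_w
u = 9.81 * 9.6
u = 94.18 kPa


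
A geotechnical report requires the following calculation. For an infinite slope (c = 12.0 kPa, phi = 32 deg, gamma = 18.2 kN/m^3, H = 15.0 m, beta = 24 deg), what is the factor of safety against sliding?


Using Fs = c / (gamma*H*sin(beta)*cos(beta)) + tan(phi)/tan(beta)
Cohesion contribution = 12.0 / (18.2*15.0*sin(24)*cos(24))
Cohesion contribution = 0.118297
Friction contribution = tan(32)/tan(24) = 1.40348
Fs = 0.118297 + 1.40348
Fs = 1.522


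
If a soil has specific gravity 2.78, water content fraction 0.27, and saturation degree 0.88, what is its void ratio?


Using the relation e = Gs * w / S
e = 2.78 * 0.27 / 0.88
e = 0.853


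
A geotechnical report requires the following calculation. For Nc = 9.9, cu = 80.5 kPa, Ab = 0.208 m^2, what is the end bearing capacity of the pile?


Using Qb = Nc * cu * Ab
Qb = 9.9 * 80.5 * 0.208
Qb = 165.77 kN


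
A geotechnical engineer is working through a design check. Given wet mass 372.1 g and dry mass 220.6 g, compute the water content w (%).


Using w = (m_wet - m_dry) / m_dry * 100
m_wet - m_dry = 372.1 - 220.6 = 151.5 g
w = 151.5 / 220.6 * 100
w = 68.68 %


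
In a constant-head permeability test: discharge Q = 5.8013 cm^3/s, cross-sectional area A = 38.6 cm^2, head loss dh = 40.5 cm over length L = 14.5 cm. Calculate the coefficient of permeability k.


Compute hydraulic gradient:
i = dh / L = 40.5 / 14.5 = 2.7931
Then apply Darcy's law:
k = Q / (A * i)
k = 5.8013 / (38.6 * 2.7931)
k = 5.8013 / 107.814
k = 0.053809 cm/s


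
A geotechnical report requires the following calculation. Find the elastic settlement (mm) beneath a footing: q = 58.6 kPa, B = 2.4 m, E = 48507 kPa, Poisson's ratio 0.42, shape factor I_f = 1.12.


Result: 2.674 mm

Derivation:
Using Se = q * B * (1 - nu^2) * I_f / E
1 - nu^2 = 1 - 0.42^2 = 0.8236
Se = 58.6 * 2.4 * 0.8236 * 1.12 / 48507
Se = 0.002674 m
Convert to mm: Se = 0.002674 * 1000 = 2.674 mm


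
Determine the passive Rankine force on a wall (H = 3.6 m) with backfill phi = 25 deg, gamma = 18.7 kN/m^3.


Result: 298.57 kN/m

Derivation:
Compute passive earth pressure coefficient:
Kp = tan^2(45 + phi/2) = tan^2(57.5) = 2.463913
Compute passive force:
Pp = 0.5 * Kp * gamma * H^2
Pp = 0.5 * 2.463913 * 18.7 * 3.6^2
Pp = 298.57 kN/m


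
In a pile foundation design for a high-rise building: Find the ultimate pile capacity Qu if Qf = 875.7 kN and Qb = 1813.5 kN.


Using Qu = Qf + Qb
Qu = 875.7 + 1813.5
Qu = 2689.2 kN


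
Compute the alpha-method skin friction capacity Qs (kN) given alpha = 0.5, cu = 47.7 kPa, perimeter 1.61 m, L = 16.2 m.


Result: 622.06 kN

Derivation:
Using Qs = alpha * cu * perimeter * L
Qs = 0.5 * 47.7 * 1.61 * 16.2
Qs = 622.06 kN


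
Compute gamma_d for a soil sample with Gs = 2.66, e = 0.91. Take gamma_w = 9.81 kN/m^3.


Result: 13.662 kN/m^3

Derivation:
Using gamma_d = Gs * gamma_w / (1 + e)
gamma_d = 2.66 * 9.81 / (1 + 0.91)
gamma_d = 2.66 * 9.81 / 1.91
gamma_d = 13.662 kN/m^3


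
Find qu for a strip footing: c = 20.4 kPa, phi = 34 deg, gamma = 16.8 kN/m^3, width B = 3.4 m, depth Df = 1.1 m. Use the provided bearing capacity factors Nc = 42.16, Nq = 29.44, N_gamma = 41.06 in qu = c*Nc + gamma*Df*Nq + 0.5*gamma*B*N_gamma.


Result: 2576.79 kPa

Derivation:
Compute qu = c*Nc + gamma*Df*Nq + 0.5*gamma*B*N_gamma
Term 1: 20.4 * 42.16 = 860.064
Term 2: 16.8 * 1.1 * 29.44 = 544.0512
Term 3: 0.5 * 16.8 * 3.4 * 41.06 = 1172.6736
qu = 860.064 + 544.0512 + 1172.6736
qu = 2576.79 kPa


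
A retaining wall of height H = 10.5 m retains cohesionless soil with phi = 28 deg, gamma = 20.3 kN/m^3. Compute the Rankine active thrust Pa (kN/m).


Compute active earth pressure coefficient:
Ka = tan^2(45 - phi/2) = tan^2(31.0) = 0.361033
Compute active force:
Pa = 0.5 * Ka * gamma * H^2
Pa = 0.5 * 0.361033 * 20.3 * 10.5^2
Pa = 404.01 kN/m


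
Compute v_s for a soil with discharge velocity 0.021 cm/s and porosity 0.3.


Using v_s = v_d / n
v_s = 0.021 / 0.3
v_s = 0.07 cm/s


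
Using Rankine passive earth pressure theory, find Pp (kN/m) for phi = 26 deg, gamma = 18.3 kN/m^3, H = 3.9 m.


Result: 356.43 kN/m

Derivation:
Compute passive earth pressure coefficient:
Kp = tan^2(45 + phi/2) = tan^2(58.0) = 2.561071
Compute passive force:
Pp = 0.5 * Kp * gamma * H^2
Pp = 0.5 * 2.561071 * 18.3 * 3.9^2
Pp = 356.43 kN/m


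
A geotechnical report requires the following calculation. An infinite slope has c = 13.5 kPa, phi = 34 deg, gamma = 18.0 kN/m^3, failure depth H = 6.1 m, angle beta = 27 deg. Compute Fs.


Using Fs = c / (gamma*H*sin(beta)*cos(beta)) + tan(phi)/tan(beta)
Cohesion contribution = 13.5 / (18.0*6.1*sin(27)*cos(27))
Cohesion contribution = 0.303951
Friction contribution = tan(34)/tan(27) = 1.3238
Fs = 0.303951 + 1.3238
Fs = 1.628


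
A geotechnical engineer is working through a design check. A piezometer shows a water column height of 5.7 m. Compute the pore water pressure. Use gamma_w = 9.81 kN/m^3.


Using u = gamma_w * h_w
u = 9.81 * 5.7
u = 55.92 kPa


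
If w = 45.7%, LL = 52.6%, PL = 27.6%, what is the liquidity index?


First compute the plasticity index:
PI = LL - PL = 52.6 - 27.6 = 25.0
Then compute the liquidity index:
LI = (w - PL) / PI
LI = (45.7 - 27.6) / 25.0
LI = 0.724


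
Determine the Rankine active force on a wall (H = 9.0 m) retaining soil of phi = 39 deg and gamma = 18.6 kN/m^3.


Compute active earth pressure coefficient:
Ka = tan^2(45 - phi/2) = tan^2(25.5) = 0.227506
Compute active force:
Pa = 0.5 * Ka * gamma * H^2
Pa = 0.5 * 0.227506 * 18.6 * 9.0^2
Pa = 171.38 kN/m


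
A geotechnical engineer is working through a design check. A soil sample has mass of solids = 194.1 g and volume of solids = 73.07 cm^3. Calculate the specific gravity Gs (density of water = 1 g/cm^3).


Using Gs = m_s / (V_s * rho_w)
Since rho_w = 1 g/cm^3:
Gs = 194.1 / 73.07
Gs = 2.656


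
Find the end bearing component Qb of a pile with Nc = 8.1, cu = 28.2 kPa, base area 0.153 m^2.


Result: 34.95 kN

Derivation:
Using Qb = Nc * cu * Ab
Qb = 8.1 * 28.2 * 0.153
Qb = 34.95 kN


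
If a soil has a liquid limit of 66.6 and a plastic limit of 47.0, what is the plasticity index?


Result: 19.6

Derivation:
Using PI = LL - PL
PI = 66.6 - 47.0
PI = 19.6


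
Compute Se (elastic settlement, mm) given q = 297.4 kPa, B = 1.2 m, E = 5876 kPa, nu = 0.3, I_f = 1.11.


Using Se = q * B * (1 - nu^2) * I_f / E
1 - nu^2 = 1 - 0.3^2 = 0.91
Se = 297.4 * 1.2 * 0.91 * 1.11 / 5876
Se = 0.061349 m
Convert to mm: Se = 0.061349 * 1000 = 61.349 mm


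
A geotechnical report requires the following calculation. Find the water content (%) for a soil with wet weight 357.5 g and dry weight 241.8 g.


Using w = (m_wet - m_dry) / m_dry * 100
m_wet - m_dry = 357.5 - 241.8 = 115.7 g
w = 115.7 / 241.8 * 100
w = 47.85 %


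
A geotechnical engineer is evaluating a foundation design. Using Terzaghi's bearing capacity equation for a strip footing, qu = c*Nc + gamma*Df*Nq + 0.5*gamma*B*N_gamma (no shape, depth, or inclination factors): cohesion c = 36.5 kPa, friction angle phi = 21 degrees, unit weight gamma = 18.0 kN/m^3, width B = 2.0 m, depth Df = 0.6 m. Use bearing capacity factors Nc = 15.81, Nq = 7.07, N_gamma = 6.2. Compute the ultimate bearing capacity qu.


Compute qu = c*Nc + gamma*Df*Nq + 0.5*gamma*B*N_gamma
Term 1: 36.5 * 15.81 = 577.065
Term 2: 18.0 * 0.6 * 7.07 = 76.356
Term 3: 0.5 * 18.0 * 2.0 * 6.2 = 111.6
qu = 577.065 + 76.356 + 111.6
qu = 765.02 kPa


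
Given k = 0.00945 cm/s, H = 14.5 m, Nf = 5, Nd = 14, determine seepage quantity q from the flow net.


Convert k to m/s for unit consistency with H:
k = 0.00945 cm/s = 0.00945 / 100 m/s = 9.45e-05 m/s
Using q = k * H * Nf / Nd
Nf / Nd = 5 / 14 = 0.3571
q = 9.45e-05 * 14.5 * 0.3571
q = 0.0004894 m^3/s per m


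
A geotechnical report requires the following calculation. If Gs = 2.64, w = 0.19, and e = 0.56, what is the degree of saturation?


Result: 0.8957

Derivation:
Using S = Gs * w / e
S = 2.64 * 0.19 / 0.56
S = 0.8957


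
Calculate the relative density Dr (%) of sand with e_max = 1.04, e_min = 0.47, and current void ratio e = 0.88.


Using Dr = (e_max - e) / (e_max - e_min) * 100
e_max - e = 1.04 - 0.88 = 0.16
e_max - e_min = 1.04 - 0.47 = 0.57
Dr = 0.16 / 0.57 * 100
Dr = 28.07 %


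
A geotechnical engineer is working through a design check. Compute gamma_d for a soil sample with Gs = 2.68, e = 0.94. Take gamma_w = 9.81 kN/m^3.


Result: 13.552 kN/m^3

Derivation:
Using gamma_d = Gs * gamma_w / (1 + e)
gamma_d = 2.68 * 9.81 / (1 + 0.94)
gamma_d = 2.68 * 9.81 / 1.94
gamma_d = 13.552 kN/m^3


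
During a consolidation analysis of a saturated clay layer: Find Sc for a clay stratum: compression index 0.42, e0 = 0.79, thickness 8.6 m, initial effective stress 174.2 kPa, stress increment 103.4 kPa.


Result: 0.4084 m

Derivation:
Using Sc = Cc * H / (1 + e0) * log10((sigma0 + delta_sigma) / sigma0)
Stress ratio = (174.2 + 103.4) / 174.2 = 1.59357
log10(1.59357) = 0.202371
Cc * H / (1 + e0) = 0.42 * 8.6 / (1 + 0.79) = 2.01788
Sc = 2.01788 * 0.202371
Sc = 0.4084 m


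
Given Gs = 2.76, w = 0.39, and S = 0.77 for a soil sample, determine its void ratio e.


Result: 1.3979

Derivation:
Using the relation e = Gs * w / S
e = 2.76 * 0.39 / 0.77
e = 1.3979


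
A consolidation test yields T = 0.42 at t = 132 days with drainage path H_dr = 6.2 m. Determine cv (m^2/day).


Result: 0.12231 m^2/day

Derivation:
Using cv = T * H_dr^2 / t
H_dr^2 = 6.2^2 = 38.44
cv = 0.42 * 38.44 / 132
cv = 0.12231 m^2/day


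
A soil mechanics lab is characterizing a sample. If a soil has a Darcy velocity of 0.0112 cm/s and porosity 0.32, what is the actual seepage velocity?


Using v_s = v_d / n
v_s = 0.0112 / 0.32
v_s = 0.035 cm/s


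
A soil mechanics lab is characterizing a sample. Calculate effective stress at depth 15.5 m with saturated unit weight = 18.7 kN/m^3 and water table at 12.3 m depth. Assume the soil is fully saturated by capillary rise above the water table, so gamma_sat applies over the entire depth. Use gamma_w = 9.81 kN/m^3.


Total stress = gamma_sat * depth
sigma = 18.7 * 15.5 = 289.85 kPa
Pore water pressure u = gamma_w * (depth - d_wt)
u = 9.81 * (15.5 - 12.3) = 31.392 kPa
Effective stress = sigma - u
sigma' = 289.85 - 31.392 = 258.46 kPa


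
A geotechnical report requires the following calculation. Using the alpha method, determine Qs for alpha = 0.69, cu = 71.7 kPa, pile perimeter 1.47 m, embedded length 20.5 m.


Using Qs = alpha * cu * perimeter * L
Qs = 0.69 * 71.7 * 1.47 * 20.5
Qs = 1490.87 kN


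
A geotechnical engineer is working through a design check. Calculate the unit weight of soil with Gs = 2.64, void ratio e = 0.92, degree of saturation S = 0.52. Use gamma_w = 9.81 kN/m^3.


Result: 15.933 kN/m^3

Derivation:
Using gamma = gamma_w * (Gs + S*e) / (1 + e)
Numerator: Gs + S*e = 2.64 + 0.52*0.92 = 3.1184
Denominator: 1 + e = 1 + 0.92 = 1.92
gamma = 9.81 * 3.1184 / 1.92
gamma = 15.933 kN/m^3


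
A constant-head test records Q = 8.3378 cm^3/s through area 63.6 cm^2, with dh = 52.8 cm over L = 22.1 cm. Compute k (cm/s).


Compute hydraulic gradient:
i = dh / L = 52.8 / 22.1 = 2.38914
Then apply Darcy's law:
k = Q / (A * i)
k = 8.3378 / (63.6 * 2.38914)
k = 8.3378 / 151.949
k = 0.054872 cm/s


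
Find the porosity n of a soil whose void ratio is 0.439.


Using the relation n = e / (1 + e)
n = 0.439 / (1 + 0.439)
n = 0.439 / 1.439
n = 0.3051


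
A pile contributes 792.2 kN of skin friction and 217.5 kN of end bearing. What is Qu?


Using Qu = Qf + Qb
Qu = 792.2 + 217.5
Qu = 1009.7 kN


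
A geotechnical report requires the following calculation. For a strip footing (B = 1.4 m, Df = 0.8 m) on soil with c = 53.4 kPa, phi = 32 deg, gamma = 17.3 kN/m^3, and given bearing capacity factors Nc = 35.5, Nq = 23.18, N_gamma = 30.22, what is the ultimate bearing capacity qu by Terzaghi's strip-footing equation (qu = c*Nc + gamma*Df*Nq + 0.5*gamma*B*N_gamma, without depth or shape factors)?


Compute qu = c*Nc + gamma*Df*Nq + 0.5*gamma*B*N_gamma
Term 1: 53.4 * 35.5 = 1895.7
Term 2: 17.3 * 0.8 * 23.18 = 320.8112
Term 3: 0.5 * 17.3 * 1.4 * 30.22 = 365.9642
qu = 1895.7 + 320.8112 + 365.9642
qu = 2582.48 kPa


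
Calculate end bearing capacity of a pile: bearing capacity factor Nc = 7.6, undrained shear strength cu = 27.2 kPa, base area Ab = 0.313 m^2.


Using Qb = Nc * cu * Ab
Qb = 7.6 * 27.2 * 0.313
Qb = 64.7 kN


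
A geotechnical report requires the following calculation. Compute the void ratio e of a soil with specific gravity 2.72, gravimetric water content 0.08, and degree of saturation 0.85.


Result: 0.256

Derivation:
Using the relation e = Gs * w / S
e = 2.72 * 0.08 / 0.85
e = 0.256


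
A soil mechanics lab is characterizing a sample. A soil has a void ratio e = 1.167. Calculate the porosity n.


Using the relation n = e / (1 + e)
n = 1.167 / (1 + 1.167)
n = 1.167 / 2.167
n = 0.5385


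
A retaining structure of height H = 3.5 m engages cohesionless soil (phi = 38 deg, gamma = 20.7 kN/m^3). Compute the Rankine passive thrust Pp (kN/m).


Compute passive earth pressure coefficient:
Kp = tan^2(45 + phi/2) = tan^2(64.0) = 4.203746
Compute passive force:
Pp = 0.5 * Kp * gamma * H^2
Pp = 0.5 * 4.203746 * 20.7 * 3.5^2
Pp = 532.98 kN/m


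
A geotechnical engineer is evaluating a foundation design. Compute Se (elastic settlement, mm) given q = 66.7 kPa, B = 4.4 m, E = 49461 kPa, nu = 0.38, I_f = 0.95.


Using Se = q * B * (1 - nu^2) * I_f / E
1 - nu^2 = 1 - 0.38^2 = 0.8556
Se = 66.7 * 4.4 * 0.8556 * 0.95 / 49461
Se = 0.004823 m
Convert to mm: Se = 0.004823 * 1000 = 4.823 mm


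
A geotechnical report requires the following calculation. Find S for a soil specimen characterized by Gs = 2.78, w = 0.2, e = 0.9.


Result: 0.6178

Derivation:
Using S = Gs * w / e
S = 2.78 * 0.2 / 0.9
S = 0.6178


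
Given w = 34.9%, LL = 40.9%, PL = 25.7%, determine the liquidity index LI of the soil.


Result: 0.605

Derivation:
First compute the plasticity index:
PI = LL - PL = 40.9 - 25.7 = 15.2
Then compute the liquidity index:
LI = (w - PL) / PI
LI = (34.9 - 25.7) / 15.2
LI = 0.605


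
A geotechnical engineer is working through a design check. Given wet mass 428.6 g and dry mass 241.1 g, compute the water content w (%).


Using w = (m_wet - m_dry) / m_dry * 100
m_wet - m_dry = 428.6 - 241.1 = 187.5 g
w = 187.5 / 241.1 * 100
w = 77.77 %


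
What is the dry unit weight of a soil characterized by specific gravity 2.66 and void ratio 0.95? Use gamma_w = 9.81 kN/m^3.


Result: 13.382 kN/m^3

Derivation:
Using gamma_d = Gs * gamma_w / (1 + e)
gamma_d = 2.66 * 9.81 / (1 + 0.95)
gamma_d = 2.66 * 9.81 / 1.95
gamma_d = 13.382 kN/m^3


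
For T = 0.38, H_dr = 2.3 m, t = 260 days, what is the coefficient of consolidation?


Result: 0.00773 m^2/day

Derivation:
Using cv = T * H_dr^2 / t
H_dr^2 = 2.3^2 = 5.29
cv = 0.38 * 5.29 / 260
cv = 0.00773 m^2/day


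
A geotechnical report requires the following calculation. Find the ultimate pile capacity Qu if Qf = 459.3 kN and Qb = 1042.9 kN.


Using Qu = Qf + Qb
Qu = 459.3 + 1042.9
Qu = 1502.2 kN


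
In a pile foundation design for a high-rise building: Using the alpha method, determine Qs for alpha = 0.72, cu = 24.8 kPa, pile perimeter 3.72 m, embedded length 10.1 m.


Using Qs = alpha * cu * perimeter * L
Qs = 0.72 * 24.8 * 3.72 * 10.1
Qs = 670.89 kN


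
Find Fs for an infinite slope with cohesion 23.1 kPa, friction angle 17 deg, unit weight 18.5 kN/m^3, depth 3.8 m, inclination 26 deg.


Using Fs = c / (gamma*H*sin(beta)*cos(beta)) + tan(phi)/tan(beta)
Cohesion contribution = 23.1 / (18.5*3.8*sin(26)*cos(26))
Cohesion contribution = 0.833978
Friction contribution = tan(17)/tan(26) = 0.626841
Fs = 0.833978 + 0.626841
Fs = 1.461


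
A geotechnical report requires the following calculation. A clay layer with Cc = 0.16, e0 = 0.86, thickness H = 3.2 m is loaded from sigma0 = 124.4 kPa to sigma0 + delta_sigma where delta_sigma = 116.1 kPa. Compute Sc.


Result: 0.0788 m

Derivation:
Using Sc = Cc * H / (1 + e0) * log10((sigma0 + delta_sigma) / sigma0)
Stress ratio = (124.4 + 116.1) / 124.4 = 1.93328
log10(1.93328) = 0.286295
Cc * H / (1 + e0) = 0.16 * 3.2 / (1 + 0.86) = 0.275269
Sc = 0.275269 * 0.286295
Sc = 0.0788 m


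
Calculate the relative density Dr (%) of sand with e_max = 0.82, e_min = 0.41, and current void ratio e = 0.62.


Result: 48.78 %

Derivation:
Using Dr = (e_max - e) / (e_max - e_min) * 100
e_max - e = 0.82 - 0.62 = 0.2
e_max - e_min = 0.82 - 0.41 = 0.41
Dr = 0.2 / 0.41 * 100
Dr = 48.78 %


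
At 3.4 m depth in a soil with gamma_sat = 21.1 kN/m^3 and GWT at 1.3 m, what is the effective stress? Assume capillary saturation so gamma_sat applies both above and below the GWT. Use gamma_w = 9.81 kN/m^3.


Total stress = gamma_sat * depth
sigma = 21.1 * 3.4 = 71.74 kPa
Pore water pressure u = gamma_w * (depth - d_wt)
u = 9.81 * (3.4 - 1.3) = 20.601 kPa
Effective stress = sigma - u
sigma' = 71.74 - 20.601 = 51.14 kPa


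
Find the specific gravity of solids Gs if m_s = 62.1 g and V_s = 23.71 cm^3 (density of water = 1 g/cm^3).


Using Gs = m_s / (V_s * rho_w)
Since rho_w = 1 g/cm^3:
Gs = 62.1 / 23.71
Gs = 2.619


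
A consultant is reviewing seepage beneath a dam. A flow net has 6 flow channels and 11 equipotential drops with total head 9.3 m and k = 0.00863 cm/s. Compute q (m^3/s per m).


Convert k to m/s for unit consistency with H:
k = 0.00863 cm/s = 0.00863 / 100 m/s = 8.63e-05 m/s
Using q = k * H * Nf / Nd
Nf / Nd = 6 / 11 = 0.5455
q = 8.63e-05 * 9.3 * 0.5455
q = 0.0004378 m^3/s per m


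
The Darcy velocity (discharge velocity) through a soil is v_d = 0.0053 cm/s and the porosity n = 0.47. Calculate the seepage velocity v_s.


Using v_s = v_d / n
v_s = 0.0053 / 0.47
v_s = 0.01128 cm/s


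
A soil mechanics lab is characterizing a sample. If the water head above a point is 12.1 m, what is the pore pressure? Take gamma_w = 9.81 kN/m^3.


Result: 118.7 kPa

Derivation:
Using u = gamma_w * h_w
u = 9.81 * 12.1
u = 118.7 kPa


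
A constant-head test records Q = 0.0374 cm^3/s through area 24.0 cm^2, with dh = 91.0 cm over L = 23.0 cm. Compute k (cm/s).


Compute hydraulic gradient:
i = dh / L = 91.0 / 23.0 = 3.95652
Then apply Darcy's law:
k = Q / (A * i)
k = 0.0374 / (24.0 * 3.95652)
k = 0.0374 / 94.9565
k = 0.000394 cm/s


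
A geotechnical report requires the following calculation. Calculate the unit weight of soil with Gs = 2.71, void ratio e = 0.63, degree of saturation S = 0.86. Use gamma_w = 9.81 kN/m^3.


Using gamma = gamma_w * (Gs + S*e) / (1 + e)
Numerator: Gs + S*e = 2.71 + 0.86*0.63 = 3.2518
Denominator: 1 + e = 1 + 0.63 = 1.63
gamma = 9.81 * 3.2518 / 1.63
gamma = 19.571 kN/m^3


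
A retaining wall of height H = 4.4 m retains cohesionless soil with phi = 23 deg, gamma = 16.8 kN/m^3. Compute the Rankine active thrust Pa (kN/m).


Compute active earth pressure coefficient:
Ka = tan^2(45 - phi/2) = tan^2(33.5) = 0.438092
Compute active force:
Pa = 0.5 * Ka * gamma * H^2
Pa = 0.5 * 0.438092 * 16.8 * 4.4^2
Pa = 71.24 kN/m


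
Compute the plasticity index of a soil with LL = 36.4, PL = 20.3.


Using PI = LL - PL
PI = 36.4 - 20.3
PI = 16.1


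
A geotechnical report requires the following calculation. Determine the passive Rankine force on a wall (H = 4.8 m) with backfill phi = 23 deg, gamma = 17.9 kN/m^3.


Compute passive earth pressure coefficient:
Kp = tan^2(45 + phi/2) = tan^2(56.5) = 2.282623
Compute passive force:
Pp = 0.5 * Kp * gamma * H^2
Pp = 0.5 * 2.282623 * 17.9 * 4.8^2
Pp = 470.7 kN/m


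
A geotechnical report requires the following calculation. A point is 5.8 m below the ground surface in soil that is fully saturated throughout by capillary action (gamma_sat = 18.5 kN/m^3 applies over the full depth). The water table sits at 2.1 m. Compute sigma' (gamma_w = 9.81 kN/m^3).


Total stress = gamma_sat * depth
sigma = 18.5 * 5.8 = 107.3 kPa
Pore water pressure u = gamma_w * (depth - d_wt)
u = 9.81 * (5.8 - 2.1) = 36.297 kPa
Effective stress = sigma - u
sigma' = 107.3 - 36.297 = 71.0 kPa


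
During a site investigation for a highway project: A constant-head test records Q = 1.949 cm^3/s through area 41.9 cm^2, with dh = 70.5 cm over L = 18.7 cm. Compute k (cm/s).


Compute hydraulic gradient:
i = dh / L = 70.5 / 18.7 = 3.77005
Then apply Darcy's law:
k = Q / (A * i)
k = 1.949 / (41.9 * 3.77005)
k = 1.949 / 157.965
k = 0.012338 cm/s


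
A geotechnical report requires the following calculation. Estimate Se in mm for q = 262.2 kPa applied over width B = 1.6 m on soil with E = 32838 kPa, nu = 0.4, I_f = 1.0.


Using Se = q * B * (1 - nu^2) * I_f / E
1 - nu^2 = 1 - 0.4^2 = 0.84
Se = 262.2 * 1.6 * 0.84 * 1.0 / 32838
Se = 0.010731 m
Convert to mm: Se = 0.010731 * 1000 = 10.731 mm


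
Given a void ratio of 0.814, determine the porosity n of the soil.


Using the relation n = e / (1 + e)
n = 0.814 / (1 + 0.814)
n = 0.814 / 1.814
n = 0.4487


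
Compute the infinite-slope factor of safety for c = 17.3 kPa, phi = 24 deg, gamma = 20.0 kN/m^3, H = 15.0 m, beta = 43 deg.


Using Fs = c / (gamma*H*sin(beta)*cos(beta)) + tan(phi)/tan(beta)
Cohesion contribution = 17.3 / (20.0*15.0*sin(43)*cos(43))
Cohesion contribution = 0.115615
Friction contribution = tan(24)/tan(43) = 0.477449
Fs = 0.115615 + 0.477449
Fs = 0.593


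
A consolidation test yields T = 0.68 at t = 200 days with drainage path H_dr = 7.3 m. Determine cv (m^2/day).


Using cv = T * H_dr^2 / t
H_dr^2 = 7.3^2 = 53.29
cv = 0.68 * 53.29 / 200
cv = 0.18119 m^2/day


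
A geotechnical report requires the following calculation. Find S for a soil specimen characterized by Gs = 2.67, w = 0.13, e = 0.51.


Result: 0.6806

Derivation:
Using S = Gs * w / e
S = 2.67 * 0.13 / 0.51
S = 0.6806


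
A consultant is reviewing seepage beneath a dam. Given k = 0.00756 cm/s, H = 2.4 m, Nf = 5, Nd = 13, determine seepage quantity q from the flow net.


Result: 6.978e-05 m^3/s per m

Derivation:
Convert k to m/s for unit consistency with H:
k = 0.00756 cm/s = 0.00756 / 100 m/s = 7.56e-05 m/s
Using q = k * H * Nf / Nd
Nf / Nd = 5 / 13 = 0.3846
q = 7.56e-05 * 2.4 * 0.3846
q = 6.978e-05 m^3/s per m


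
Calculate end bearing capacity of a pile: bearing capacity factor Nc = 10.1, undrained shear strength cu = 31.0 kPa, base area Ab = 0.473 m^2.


Using Qb = Nc * cu * Ab
Qb = 10.1 * 31.0 * 0.473
Qb = 148.1 kN


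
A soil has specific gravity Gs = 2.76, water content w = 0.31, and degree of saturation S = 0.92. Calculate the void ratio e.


Result: 0.93

Derivation:
Using the relation e = Gs * w / S
e = 2.76 * 0.31 / 0.92
e = 0.93


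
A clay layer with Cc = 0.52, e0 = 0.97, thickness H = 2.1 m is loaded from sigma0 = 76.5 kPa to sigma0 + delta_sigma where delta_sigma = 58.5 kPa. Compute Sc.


Using Sc = Cc * H / (1 + e0) * log10((sigma0 + delta_sigma) / sigma0)
Stress ratio = (76.5 + 58.5) / 76.5 = 1.76471
log10(1.76471) = 0.246672
Cc * H / (1 + e0) = 0.52 * 2.1 / (1 + 0.97) = 0.554315
Sc = 0.554315 * 0.246672
Sc = 0.1367 m


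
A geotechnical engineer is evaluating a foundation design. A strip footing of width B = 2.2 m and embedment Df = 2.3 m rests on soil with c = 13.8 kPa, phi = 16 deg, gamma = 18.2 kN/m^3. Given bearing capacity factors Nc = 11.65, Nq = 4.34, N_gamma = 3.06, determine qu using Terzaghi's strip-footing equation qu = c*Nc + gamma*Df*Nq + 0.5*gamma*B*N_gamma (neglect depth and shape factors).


Compute qu = c*Nc + gamma*Df*Nq + 0.5*gamma*B*N_gamma
Term 1: 13.8 * 11.65 = 160.77
Term 2: 18.2 * 2.3 * 4.34 = 181.6724
Term 3: 0.5 * 18.2 * 2.2 * 3.06 = 61.2612
qu = 160.77 + 181.6724 + 61.2612
qu = 403.7 kPa


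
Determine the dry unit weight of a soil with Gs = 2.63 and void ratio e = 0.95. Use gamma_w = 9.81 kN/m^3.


Using gamma_d = Gs * gamma_w / (1 + e)
gamma_d = 2.63 * 9.81 / (1 + 0.95)
gamma_d = 2.63 * 9.81 / 1.95
gamma_d = 13.231 kN/m^3


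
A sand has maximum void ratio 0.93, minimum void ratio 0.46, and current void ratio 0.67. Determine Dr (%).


Using Dr = (e_max - e) / (e_max - e_min) * 100
e_max - e = 0.93 - 0.67 = 0.26
e_max - e_min = 0.93 - 0.46 = 0.47
Dr = 0.26 / 0.47 * 100
Dr = 55.32 %


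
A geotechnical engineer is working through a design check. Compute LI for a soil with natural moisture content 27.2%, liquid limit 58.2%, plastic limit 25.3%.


First compute the plasticity index:
PI = LL - PL = 58.2 - 25.3 = 32.9
Then compute the liquidity index:
LI = (w - PL) / PI
LI = (27.2 - 25.3) / 32.9
LI = 0.058


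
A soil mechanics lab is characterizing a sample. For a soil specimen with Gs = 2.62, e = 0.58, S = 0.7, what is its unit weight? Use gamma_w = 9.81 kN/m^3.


Using gamma = gamma_w * (Gs + S*e) / (1 + e)
Numerator: Gs + S*e = 2.62 + 0.7*0.58 = 3.026
Denominator: 1 + e = 1 + 0.58 = 1.58
gamma = 9.81 * 3.026 / 1.58
gamma = 18.788 kN/m^3


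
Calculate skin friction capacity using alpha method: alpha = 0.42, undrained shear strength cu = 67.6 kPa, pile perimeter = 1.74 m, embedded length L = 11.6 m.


Using Qs = alpha * cu * perimeter * L
Qs = 0.42 * 67.6 * 1.74 * 11.6
Qs = 573.06 kN


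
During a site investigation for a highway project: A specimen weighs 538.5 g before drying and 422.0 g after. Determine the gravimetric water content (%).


Using w = (m_wet - m_dry) / m_dry * 100
m_wet - m_dry = 538.5 - 422.0 = 116.5 g
w = 116.5 / 422.0 * 100
w = 27.61 %


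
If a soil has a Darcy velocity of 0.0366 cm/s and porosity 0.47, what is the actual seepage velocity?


Result: 0.07787 cm/s

Derivation:
Using v_s = v_d / n
v_s = 0.0366 / 0.47
v_s = 0.07787 cm/s


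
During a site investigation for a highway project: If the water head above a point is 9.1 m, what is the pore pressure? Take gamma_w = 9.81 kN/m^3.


Using u = gamma_w * h_w
u = 9.81 * 9.1
u = 89.27 kPa


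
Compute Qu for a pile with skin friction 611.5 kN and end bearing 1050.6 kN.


Using Qu = Qf + Qb
Qu = 611.5 + 1050.6
Qu = 1662.1 kN


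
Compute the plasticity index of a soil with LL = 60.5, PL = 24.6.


Using PI = LL - PL
PI = 60.5 - 24.6
PI = 35.9


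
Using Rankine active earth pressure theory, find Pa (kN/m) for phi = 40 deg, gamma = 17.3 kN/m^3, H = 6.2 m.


Compute active earth pressure coefficient:
Ka = tan^2(45 - phi/2) = tan^2(25.0) = 0.217443
Compute active force:
Pa = 0.5 * Ka * gamma * H^2
Pa = 0.5 * 0.217443 * 17.3 * 6.2^2
Pa = 72.3 kN/m


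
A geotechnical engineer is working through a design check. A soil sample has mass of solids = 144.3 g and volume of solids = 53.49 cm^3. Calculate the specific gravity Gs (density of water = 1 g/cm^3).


Result: 2.698

Derivation:
Using Gs = m_s / (V_s * rho_w)
Since rho_w = 1 g/cm^3:
Gs = 144.3 / 53.49
Gs = 2.698


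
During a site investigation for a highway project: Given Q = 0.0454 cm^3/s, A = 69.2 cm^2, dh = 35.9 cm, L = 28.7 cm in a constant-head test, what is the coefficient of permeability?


Compute hydraulic gradient:
i = dh / L = 35.9 / 28.7 = 1.25087
Then apply Darcy's law:
k = Q / (A * i)
k = 0.0454 / (69.2 * 1.25087)
k = 0.0454 / 86.5603
k = 0.000524 cm/s


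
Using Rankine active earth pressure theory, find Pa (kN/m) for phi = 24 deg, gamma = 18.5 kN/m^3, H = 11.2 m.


Compute active earth pressure coefficient:
Ka = tan^2(45 - phi/2) = tan^2(33.0) = 0.42173
Compute active force:
Pa = 0.5 * Ka * gamma * H^2
Pa = 0.5 * 0.42173 * 18.5 * 11.2^2
Pa = 489.34 kN/m


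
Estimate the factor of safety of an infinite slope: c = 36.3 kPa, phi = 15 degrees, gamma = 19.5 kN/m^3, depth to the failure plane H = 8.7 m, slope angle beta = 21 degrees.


Result: 1.338

Derivation:
Using Fs = c / (gamma*H*sin(beta)*cos(beta)) + tan(phi)/tan(beta)
Cohesion contribution = 36.3 / (19.5*8.7*sin(21)*cos(21))
Cohesion contribution = 0.639546
Friction contribution = tan(15)/tan(21) = 0.698032
Fs = 0.639546 + 0.698032
Fs = 1.338


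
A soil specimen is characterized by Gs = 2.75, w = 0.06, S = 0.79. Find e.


Result: 0.2089

Derivation:
Using the relation e = Gs * w / S
e = 2.75 * 0.06 / 0.79
e = 0.2089


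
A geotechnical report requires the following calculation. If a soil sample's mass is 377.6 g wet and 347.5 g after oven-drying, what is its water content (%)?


Result: 8.66 %

Derivation:
Using w = (m_wet - m_dry) / m_dry * 100
m_wet - m_dry = 377.6 - 347.5 = 30.1 g
w = 30.1 / 347.5 * 100
w = 8.66 %


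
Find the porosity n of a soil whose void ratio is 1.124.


Result: 0.5292

Derivation:
Using the relation n = e / (1 + e)
n = 1.124 / (1 + 1.124)
n = 1.124 / 2.124
n = 0.5292


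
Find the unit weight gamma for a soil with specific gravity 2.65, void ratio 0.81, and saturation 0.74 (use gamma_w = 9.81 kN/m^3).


Using gamma = gamma_w * (Gs + S*e) / (1 + e)
Numerator: Gs + S*e = 2.65 + 0.74*0.81 = 3.2494
Denominator: 1 + e = 1 + 0.81 = 1.81
gamma = 9.81 * 3.2494 / 1.81
gamma = 17.611 kN/m^3


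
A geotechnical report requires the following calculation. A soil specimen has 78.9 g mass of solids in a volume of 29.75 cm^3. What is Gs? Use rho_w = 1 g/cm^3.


Result: 2.652

Derivation:
Using Gs = m_s / (V_s * rho_w)
Since rho_w = 1 g/cm^3:
Gs = 78.9 / 29.75
Gs = 2.652


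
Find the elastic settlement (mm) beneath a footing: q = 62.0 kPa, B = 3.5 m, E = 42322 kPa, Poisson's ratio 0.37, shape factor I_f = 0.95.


Using Se = q * B * (1 - nu^2) * I_f / E
1 - nu^2 = 1 - 0.37^2 = 0.8631
Se = 62.0 * 3.5 * 0.8631 * 0.95 / 42322
Se = 0.004204 m
Convert to mm: Se = 0.004204 * 1000 = 4.204 mm


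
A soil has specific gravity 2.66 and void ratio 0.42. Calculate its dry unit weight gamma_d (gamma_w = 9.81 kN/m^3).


Using gamma_d = Gs * gamma_w / (1 + e)
gamma_d = 2.66 * 9.81 / (1 + 0.42)
gamma_d = 2.66 * 9.81 / 1.42
gamma_d = 18.376 kN/m^3


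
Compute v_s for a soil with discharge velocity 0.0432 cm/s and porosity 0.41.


Result: 0.10537 cm/s

Derivation:
Using v_s = v_d / n
v_s = 0.0432 / 0.41
v_s = 0.10537 cm/s


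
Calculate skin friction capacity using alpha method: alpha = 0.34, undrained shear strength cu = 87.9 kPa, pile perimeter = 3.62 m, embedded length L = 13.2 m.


Result: 1428.07 kN

Derivation:
Using Qs = alpha * cu * perimeter * L
Qs = 0.34 * 87.9 * 3.62 * 13.2
Qs = 1428.07 kN


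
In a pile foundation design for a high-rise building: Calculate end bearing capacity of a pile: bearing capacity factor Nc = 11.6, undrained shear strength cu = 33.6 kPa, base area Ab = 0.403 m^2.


Using Qb = Nc * cu * Ab
Qb = 11.6 * 33.6 * 0.403
Qb = 157.07 kN


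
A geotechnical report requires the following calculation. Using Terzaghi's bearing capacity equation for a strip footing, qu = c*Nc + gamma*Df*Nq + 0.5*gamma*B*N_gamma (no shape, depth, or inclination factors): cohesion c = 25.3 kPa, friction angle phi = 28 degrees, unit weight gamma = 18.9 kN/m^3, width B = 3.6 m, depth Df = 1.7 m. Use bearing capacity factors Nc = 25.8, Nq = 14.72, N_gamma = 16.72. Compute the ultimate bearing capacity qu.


Result: 1694.51 kPa

Derivation:
Compute qu = c*Nc + gamma*Df*Nq + 0.5*gamma*B*N_gamma
Term 1: 25.3 * 25.8 = 652.74
Term 2: 18.9 * 1.7 * 14.72 = 472.9536
Term 3: 0.5 * 18.9 * 3.6 * 16.72 = 568.8144
qu = 652.74 + 472.9536 + 568.8144
qu = 1694.51 kPa


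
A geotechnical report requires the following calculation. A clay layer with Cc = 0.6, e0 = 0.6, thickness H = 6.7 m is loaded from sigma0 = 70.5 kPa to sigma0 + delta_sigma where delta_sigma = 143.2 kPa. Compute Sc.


Result: 1.2101 m

Derivation:
Using Sc = Cc * H / (1 + e0) * log10((sigma0 + delta_sigma) / sigma0)
Stress ratio = (70.5 + 143.2) / 70.5 = 3.03121
log10(3.03121) = 0.481615
Cc * H / (1 + e0) = 0.6 * 6.7 / (1 + 0.6) = 2.5125
Sc = 2.5125 * 0.481615
Sc = 1.2101 m


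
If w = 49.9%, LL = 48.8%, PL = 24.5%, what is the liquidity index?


First compute the plasticity index:
PI = LL - PL = 48.8 - 24.5 = 24.3
Then compute the liquidity index:
LI = (w - PL) / PI
LI = (49.9 - 24.5) / 24.3
LI = 1.045


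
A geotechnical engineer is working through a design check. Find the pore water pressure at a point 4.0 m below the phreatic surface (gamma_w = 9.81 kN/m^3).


Result: 39.24 kPa

Derivation:
Using u = gamma_w * h_w
u = 9.81 * 4.0
u = 39.24 kPa


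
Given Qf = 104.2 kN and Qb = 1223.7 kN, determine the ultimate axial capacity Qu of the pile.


Result: 1327.9 kN

Derivation:
Using Qu = Qf + Qb
Qu = 104.2 + 1223.7
Qu = 1327.9 kN


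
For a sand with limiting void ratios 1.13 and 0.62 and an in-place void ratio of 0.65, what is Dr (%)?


Using Dr = (e_max - e) / (e_max - e_min) * 100
e_max - e = 1.13 - 0.65 = 0.48
e_max - e_min = 1.13 - 0.62 = 0.51
Dr = 0.48 / 0.51 * 100
Dr = 94.12 %


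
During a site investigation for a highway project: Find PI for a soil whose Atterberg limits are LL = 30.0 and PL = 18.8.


Using PI = LL - PL
PI = 30.0 - 18.8
PI = 11.2


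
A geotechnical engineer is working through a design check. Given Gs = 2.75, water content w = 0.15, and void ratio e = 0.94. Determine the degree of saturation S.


Result: 0.4388

Derivation:
Using S = Gs * w / e
S = 2.75 * 0.15 / 0.94
S = 0.4388


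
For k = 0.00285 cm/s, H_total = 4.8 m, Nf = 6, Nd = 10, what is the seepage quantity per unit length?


Convert k to m/s for unit consistency with H:
k = 0.00285 cm/s = 0.00285 / 100 m/s = 2.85e-05 m/s
Using q = k * H * Nf / Nd
Nf / Nd = 6 / 10 = 0.6
q = 2.85e-05 * 4.8 * 0.6
q = 8.208e-05 m^3/s per m


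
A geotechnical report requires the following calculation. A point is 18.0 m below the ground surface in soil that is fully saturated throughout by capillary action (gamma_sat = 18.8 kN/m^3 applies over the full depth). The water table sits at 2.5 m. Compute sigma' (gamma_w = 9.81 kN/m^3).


Total stress = gamma_sat * depth
sigma = 18.8 * 18.0 = 338.4 kPa
Pore water pressure u = gamma_w * (depth - d_wt)
u = 9.81 * (18.0 - 2.5) = 152.055 kPa
Effective stress = sigma - u
sigma' = 338.4 - 152.055 = 186.35 kPa
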